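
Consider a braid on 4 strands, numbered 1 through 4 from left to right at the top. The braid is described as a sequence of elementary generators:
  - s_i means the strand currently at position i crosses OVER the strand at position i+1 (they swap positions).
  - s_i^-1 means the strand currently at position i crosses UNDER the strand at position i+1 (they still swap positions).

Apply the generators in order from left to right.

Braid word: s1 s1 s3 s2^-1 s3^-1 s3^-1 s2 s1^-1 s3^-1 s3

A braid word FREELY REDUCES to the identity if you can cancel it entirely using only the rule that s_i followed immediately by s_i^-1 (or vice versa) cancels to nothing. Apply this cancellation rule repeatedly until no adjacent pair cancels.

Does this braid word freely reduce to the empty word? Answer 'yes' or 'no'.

Gen 1 (s1): push. Stack: [s1]
Gen 2 (s1): push. Stack: [s1 s1]
Gen 3 (s3): push. Stack: [s1 s1 s3]
Gen 4 (s2^-1): push. Stack: [s1 s1 s3 s2^-1]
Gen 5 (s3^-1): push. Stack: [s1 s1 s3 s2^-1 s3^-1]
Gen 6 (s3^-1): push. Stack: [s1 s1 s3 s2^-1 s3^-1 s3^-1]
Gen 7 (s2): push. Stack: [s1 s1 s3 s2^-1 s3^-1 s3^-1 s2]
Gen 8 (s1^-1): push. Stack: [s1 s1 s3 s2^-1 s3^-1 s3^-1 s2 s1^-1]
Gen 9 (s3^-1): push. Stack: [s1 s1 s3 s2^-1 s3^-1 s3^-1 s2 s1^-1 s3^-1]
Gen 10 (s3): cancels prior s3^-1. Stack: [s1 s1 s3 s2^-1 s3^-1 s3^-1 s2 s1^-1]
Reduced word: s1 s1 s3 s2^-1 s3^-1 s3^-1 s2 s1^-1

Answer: no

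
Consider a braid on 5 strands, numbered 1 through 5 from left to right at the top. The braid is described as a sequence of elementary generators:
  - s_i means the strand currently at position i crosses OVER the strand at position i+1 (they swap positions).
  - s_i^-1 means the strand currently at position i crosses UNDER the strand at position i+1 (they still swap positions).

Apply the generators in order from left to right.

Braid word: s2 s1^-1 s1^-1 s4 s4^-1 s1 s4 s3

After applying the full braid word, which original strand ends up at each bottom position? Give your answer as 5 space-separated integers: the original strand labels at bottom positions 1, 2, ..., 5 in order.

Gen 1 (s2): strand 2 crosses over strand 3. Perm now: [1 3 2 4 5]
Gen 2 (s1^-1): strand 1 crosses under strand 3. Perm now: [3 1 2 4 5]
Gen 3 (s1^-1): strand 3 crosses under strand 1. Perm now: [1 3 2 4 5]
Gen 4 (s4): strand 4 crosses over strand 5. Perm now: [1 3 2 5 4]
Gen 5 (s4^-1): strand 5 crosses under strand 4. Perm now: [1 3 2 4 5]
Gen 6 (s1): strand 1 crosses over strand 3. Perm now: [3 1 2 4 5]
Gen 7 (s4): strand 4 crosses over strand 5. Perm now: [3 1 2 5 4]
Gen 8 (s3): strand 2 crosses over strand 5. Perm now: [3 1 5 2 4]

Answer: 3 1 5 2 4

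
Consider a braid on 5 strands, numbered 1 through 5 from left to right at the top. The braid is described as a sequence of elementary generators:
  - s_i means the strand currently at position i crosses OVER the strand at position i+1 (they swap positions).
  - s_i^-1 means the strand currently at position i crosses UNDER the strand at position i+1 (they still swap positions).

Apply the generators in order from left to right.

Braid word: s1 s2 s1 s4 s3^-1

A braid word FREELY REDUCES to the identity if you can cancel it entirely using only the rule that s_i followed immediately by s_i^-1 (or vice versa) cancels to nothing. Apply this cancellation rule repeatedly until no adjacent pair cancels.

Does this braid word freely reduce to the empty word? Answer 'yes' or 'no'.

Answer: no

Derivation:
Gen 1 (s1): push. Stack: [s1]
Gen 2 (s2): push. Stack: [s1 s2]
Gen 3 (s1): push. Stack: [s1 s2 s1]
Gen 4 (s4): push. Stack: [s1 s2 s1 s4]
Gen 5 (s3^-1): push. Stack: [s1 s2 s1 s4 s3^-1]
Reduced word: s1 s2 s1 s4 s3^-1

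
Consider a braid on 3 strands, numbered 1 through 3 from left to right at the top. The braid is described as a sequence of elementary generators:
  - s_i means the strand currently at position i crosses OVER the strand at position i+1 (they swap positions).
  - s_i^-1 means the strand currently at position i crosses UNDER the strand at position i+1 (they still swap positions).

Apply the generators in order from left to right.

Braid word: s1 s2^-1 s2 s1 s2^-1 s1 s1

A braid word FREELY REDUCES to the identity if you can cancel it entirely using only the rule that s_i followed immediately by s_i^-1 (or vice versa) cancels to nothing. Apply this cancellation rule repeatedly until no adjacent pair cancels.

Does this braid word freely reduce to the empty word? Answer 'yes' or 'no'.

Gen 1 (s1): push. Stack: [s1]
Gen 2 (s2^-1): push. Stack: [s1 s2^-1]
Gen 3 (s2): cancels prior s2^-1. Stack: [s1]
Gen 4 (s1): push. Stack: [s1 s1]
Gen 5 (s2^-1): push. Stack: [s1 s1 s2^-1]
Gen 6 (s1): push. Stack: [s1 s1 s2^-1 s1]
Gen 7 (s1): push. Stack: [s1 s1 s2^-1 s1 s1]
Reduced word: s1 s1 s2^-1 s1 s1

Answer: no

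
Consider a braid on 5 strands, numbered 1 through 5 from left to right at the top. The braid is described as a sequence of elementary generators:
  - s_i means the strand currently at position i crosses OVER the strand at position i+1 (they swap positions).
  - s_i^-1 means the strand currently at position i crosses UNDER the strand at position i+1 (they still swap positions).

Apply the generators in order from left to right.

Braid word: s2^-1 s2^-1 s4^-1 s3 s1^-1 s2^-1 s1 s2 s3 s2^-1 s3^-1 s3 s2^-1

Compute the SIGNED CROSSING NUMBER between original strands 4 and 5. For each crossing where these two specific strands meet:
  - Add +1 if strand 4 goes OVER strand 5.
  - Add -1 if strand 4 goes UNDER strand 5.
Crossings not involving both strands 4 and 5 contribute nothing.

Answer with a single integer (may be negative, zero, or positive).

Answer: -1

Derivation:
Gen 1: crossing 2x3. Both 4&5? no. Sum: 0
Gen 2: crossing 3x2. Both 4&5? no. Sum: 0
Gen 3: 4 under 5. Both 4&5? yes. Contrib: -1. Sum: -1
Gen 4: crossing 3x5. Both 4&5? no. Sum: -1
Gen 5: crossing 1x2. Both 4&5? no. Sum: -1
Gen 6: crossing 1x5. Both 4&5? no. Sum: -1
Gen 7: crossing 2x5. Both 4&5? no. Sum: -1
Gen 8: crossing 2x1. Both 4&5? no. Sum: -1
Gen 9: crossing 2x3. Both 4&5? no. Sum: -1
Gen 10: crossing 1x3. Both 4&5? no. Sum: -1
Gen 11: crossing 1x2. Both 4&5? no. Sum: -1
Gen 12: crossing 2x1. Both 4&5? no. Sum: -1
Gen 13: crossing 3x1. Both 4&5? no. Sum: -1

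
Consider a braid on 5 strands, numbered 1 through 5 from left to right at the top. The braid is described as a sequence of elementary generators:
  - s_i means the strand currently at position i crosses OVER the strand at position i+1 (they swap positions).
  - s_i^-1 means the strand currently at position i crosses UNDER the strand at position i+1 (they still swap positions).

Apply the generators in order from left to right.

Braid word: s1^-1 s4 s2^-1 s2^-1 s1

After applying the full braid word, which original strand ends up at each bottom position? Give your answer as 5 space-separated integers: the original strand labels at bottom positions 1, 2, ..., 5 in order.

Answer: 1 2 3 5 4

Derivation:
Gen 1 (s1^-1): strand 1 crosses under strand 2. Perm now: [2 1 3 4 5]
Gen 2 (s4): strand 4 crosses over strand 5. Perm now: [2 1 3 5 4]
Gen 3 (s2^-1): strand 1 crosses under strand 3. Perm now: [2 3 1 5 4]
Gen 4 (s2^-1): strand 3 crosses under strand 1. Perm now: [2 1 3 5 4]
Gen 5 (s1): strand 2 crosses over strand 1. Perm now: [1 2 3 5 4]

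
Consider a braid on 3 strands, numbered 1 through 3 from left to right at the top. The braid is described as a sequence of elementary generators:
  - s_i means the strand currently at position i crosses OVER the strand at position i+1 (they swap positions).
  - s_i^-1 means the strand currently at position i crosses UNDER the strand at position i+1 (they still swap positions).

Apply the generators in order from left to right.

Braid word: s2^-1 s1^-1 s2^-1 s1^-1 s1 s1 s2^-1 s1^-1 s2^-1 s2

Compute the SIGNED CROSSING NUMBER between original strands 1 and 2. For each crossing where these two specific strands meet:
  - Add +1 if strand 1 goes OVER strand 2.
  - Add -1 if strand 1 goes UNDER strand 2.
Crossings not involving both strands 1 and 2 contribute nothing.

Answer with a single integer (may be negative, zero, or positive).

Gen 1: crossing 2x3. Both 1&2? no. Sum: 0
Gen 2: crossing 1x3. Both 1&2? no. Sum: 0
Gen 3: 1 under 2. Both 1&2? yes. Contrib: -1. Sum: -1
Gen 4: crossing 3x2. Both 1&2? no. Sum: -1
Gen 5: crossing 2x3. Both 1&2? no. Sum: -1
Gen 6: crossing 3x2. Both 1&2? no. Sum: -1
Gen 7: crossing 3x1. Both 1&2? no. Sum: -1
Gen 8: 2 under 1. Both 1&2? yes. Contrib: +1. Sum: 0
Gen 9: crossing 2x3. Both 1&2? no. Sum: 0
Gen 10: crossing 3x2. Both 1&2? no. Sum: 0

Answer: 0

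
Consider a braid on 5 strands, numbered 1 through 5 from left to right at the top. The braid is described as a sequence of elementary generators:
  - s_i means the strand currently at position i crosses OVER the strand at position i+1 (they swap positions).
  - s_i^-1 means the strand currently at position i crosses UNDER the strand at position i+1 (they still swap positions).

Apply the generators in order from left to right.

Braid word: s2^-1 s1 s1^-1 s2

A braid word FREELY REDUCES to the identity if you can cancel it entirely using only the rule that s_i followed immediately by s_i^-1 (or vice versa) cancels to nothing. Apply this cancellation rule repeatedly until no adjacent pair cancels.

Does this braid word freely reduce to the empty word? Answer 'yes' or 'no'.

Gen 1 (s2^-1): push. Stack: [s2^-1]
Gen 2 (s1): push. Stack: [s2^-1 s1]
Gen 3 (s1^-1): cancels prior s1. Stack: [s2^-1]
Gen 4 (s2): cancels prior s2^-1. Stack: []
Reduced word: (empty)

Answer: yes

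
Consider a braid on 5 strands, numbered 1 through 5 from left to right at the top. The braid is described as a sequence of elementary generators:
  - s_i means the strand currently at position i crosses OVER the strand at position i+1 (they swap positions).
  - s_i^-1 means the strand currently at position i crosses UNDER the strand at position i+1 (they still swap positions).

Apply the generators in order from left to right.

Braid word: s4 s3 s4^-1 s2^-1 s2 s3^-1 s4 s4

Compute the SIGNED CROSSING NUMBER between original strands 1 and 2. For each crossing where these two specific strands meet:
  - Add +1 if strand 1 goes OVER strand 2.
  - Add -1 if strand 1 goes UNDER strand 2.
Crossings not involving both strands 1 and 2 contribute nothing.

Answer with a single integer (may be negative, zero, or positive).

Gen 1: crossing 4x5. Both 1&2? no. Sum: 0
Gen 2: crossing 3x5. Both 1&2? no. Sum: 0
Gen 3: crossing 3x4. Both 1&2? no. Sum: 0
Gen 4: crossing 2x5. Both 1&2? no. Sum: 0
Gen 5: crossing 5x2. Both 1&2? no. Sum: 0
Gen 6: crossing 5x4. Both 1&2? no. Sum: 0
Gen 7: crossing 5x3. Both 1&2? no. Sum: 0
Gen 8: crossing 3x5. Both 1&2? no. Sum: 0

Answer: 0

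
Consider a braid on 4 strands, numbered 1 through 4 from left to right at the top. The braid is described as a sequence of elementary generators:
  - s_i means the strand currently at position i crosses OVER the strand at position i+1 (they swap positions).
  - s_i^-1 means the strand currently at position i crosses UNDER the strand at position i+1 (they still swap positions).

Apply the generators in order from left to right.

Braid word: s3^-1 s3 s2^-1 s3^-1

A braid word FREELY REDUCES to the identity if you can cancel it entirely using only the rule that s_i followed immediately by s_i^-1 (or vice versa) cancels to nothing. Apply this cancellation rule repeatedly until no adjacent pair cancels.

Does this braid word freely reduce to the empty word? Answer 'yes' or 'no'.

Gen 1 (s3^-1): push. Stack: [s3^-1]
Gen 2 (s3): cancels prior s3^-1. Stack: []
Gen 3 (s2^-1): push. Stack: [s2^-1]
Gen 4 (s3^-1): push. Stack: [s2^-1 s3^-1]
Reduced word: s2^-1 s3^-1

Answer: no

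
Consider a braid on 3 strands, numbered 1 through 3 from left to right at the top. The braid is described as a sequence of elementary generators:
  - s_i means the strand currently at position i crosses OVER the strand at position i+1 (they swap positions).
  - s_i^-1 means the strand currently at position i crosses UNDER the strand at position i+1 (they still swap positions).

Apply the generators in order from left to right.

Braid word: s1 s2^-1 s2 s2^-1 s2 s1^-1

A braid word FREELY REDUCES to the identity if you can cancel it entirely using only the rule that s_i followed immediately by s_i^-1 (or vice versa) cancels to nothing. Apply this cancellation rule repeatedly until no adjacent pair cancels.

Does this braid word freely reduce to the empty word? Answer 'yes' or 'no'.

Answer: yes

Derivation:
Gen 1 (s1): push. Stack: [s1]
Gen 2 (s2^-1): push. Stack: [s1 s2^-1]
Gen 3 (s2): cancels prior s2^-1. Stack: [s1]
Gen 4 (s2^-1): push. Stack: [s1 s2^-1]
Gen 5 (s2): cancels prior s2^-1. Stack: [s1]
Gen 6 (s1^-1): cancels prior s1. Stack: []
Reduced word: (empty)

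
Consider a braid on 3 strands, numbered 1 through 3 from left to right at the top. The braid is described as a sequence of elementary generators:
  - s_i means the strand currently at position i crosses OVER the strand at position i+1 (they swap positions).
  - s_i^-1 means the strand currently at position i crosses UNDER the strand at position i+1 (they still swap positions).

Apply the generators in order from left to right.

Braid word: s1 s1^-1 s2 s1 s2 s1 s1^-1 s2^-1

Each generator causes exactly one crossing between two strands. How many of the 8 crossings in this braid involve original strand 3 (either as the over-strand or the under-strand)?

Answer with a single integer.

Answer: 4

Derivation:
Gen 1: crossing 1x2. Involves strand 3? no. Count so far: 0
Gen 2: crossing 2x1. Involves strand 3? no. Count so far: 0
Gen 3: crossing 2x3. Involves strand 3? yes. Count so far: 1
Gen 4: crossing 1x3. Involves strand 3? yes. Count so far: 2
Gen 5: crossing 1x2. Involves strand 3? no. Count so far: 2
Gen 6: crossing 3x2. Involves strand 3? yes. Count so far: 3
Gen 7: crossing 2x3. Involves strand 3? yes. Count so far: 4
Gen 8: crossing 2x1. Involves strand 3? no. Count so far: 4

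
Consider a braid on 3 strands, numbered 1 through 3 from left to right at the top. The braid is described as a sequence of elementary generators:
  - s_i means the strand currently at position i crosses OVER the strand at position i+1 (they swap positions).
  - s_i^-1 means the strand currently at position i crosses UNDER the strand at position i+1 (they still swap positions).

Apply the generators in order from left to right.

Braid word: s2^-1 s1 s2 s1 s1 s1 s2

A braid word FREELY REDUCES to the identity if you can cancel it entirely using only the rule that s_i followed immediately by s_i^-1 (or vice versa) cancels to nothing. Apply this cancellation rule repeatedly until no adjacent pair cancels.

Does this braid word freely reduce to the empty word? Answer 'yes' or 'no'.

Answer: no

Derivation:
Gen 1 (s2^-1): push. Stack: [s2^-1]
Gen 2 (s1): push. Stack: [s2^-1 s1]
Gen 3 (s2): push. Stack: [s2^-1 s1 s2]
Gen 4 (s1): push. Stack: [s2^-1 s1 s2 s1]
Gen 5 (s1): push. Stack: [s2^-1 s1 s2 s1 s1]
Gen 6 (s1): push. Stack: [s2^-1 s1 s2 s1 s1 s1]
Gen 7 (s2): push. Stack: [s2^-1 s1 s2 s1 s1 s1 s2]
Reduced word: s2^-1 s1 s2 s1 s1 s1 s2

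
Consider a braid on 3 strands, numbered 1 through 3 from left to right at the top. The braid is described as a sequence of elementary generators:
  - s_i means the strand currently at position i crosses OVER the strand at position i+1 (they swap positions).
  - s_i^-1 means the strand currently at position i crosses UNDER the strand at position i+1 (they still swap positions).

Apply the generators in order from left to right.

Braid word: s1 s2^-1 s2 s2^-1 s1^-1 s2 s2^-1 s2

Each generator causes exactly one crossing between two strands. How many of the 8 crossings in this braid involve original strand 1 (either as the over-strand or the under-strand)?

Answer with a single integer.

Gen 1: crossing 1x2. Involves strand 1? yes. Count so far: 1
Gen 2: crossing 1x3. Involves strand 1? yes. Count so far: 2
Gen 3: crossing 3x1. Involves strand 1? yes. Count so far: 3
Gen 4: crossing 1x3. Involves strand 1? yes. Count so far: 4
Gen 5: crossing 2x3. Involves strand 1? no. Count so far: 4
Gen 6: crossing 2x1. Involves strand 1? yes. Count so far: 5
Gen 7: crossing 1x2. Involves strand 1? yes. Count so far: 6
Gen 8: crossing 2x1. Involves strand 1? yes. Count so far: 7

Answer: 7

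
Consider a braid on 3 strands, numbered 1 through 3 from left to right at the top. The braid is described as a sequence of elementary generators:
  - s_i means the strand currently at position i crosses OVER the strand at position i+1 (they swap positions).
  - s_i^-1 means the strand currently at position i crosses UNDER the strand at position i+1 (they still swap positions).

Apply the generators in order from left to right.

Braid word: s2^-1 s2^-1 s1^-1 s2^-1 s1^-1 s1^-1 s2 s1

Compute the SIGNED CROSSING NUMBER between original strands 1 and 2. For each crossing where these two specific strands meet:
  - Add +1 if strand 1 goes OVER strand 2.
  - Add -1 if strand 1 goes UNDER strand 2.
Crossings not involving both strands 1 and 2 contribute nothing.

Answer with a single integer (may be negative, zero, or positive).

Answer: -2

Derivation:
Gen 1: crossing 2x3. Both 1&2? no. Sum: 0
Gen 2: crossing 3x2. Both 1&2? no. Sum: 0
Gen 3: 1 under 2. Both 1&2? yes. Contrib: -1. Sum: -1
Gen 4: crossing 1x3. Both 1&2? no. Sum: -1
Gen 5: crossing 2x3. Both 1&2? no. Sum: -1
Gen 6: crossing 3x2. Both 1&2? no. Sum: -1
Gen 7: crossing 3x1. Both 1&2? no. Sum: -1
Gen 8: 2 over 1. Both 1&2? yes. Contrib: -1. Sum: -2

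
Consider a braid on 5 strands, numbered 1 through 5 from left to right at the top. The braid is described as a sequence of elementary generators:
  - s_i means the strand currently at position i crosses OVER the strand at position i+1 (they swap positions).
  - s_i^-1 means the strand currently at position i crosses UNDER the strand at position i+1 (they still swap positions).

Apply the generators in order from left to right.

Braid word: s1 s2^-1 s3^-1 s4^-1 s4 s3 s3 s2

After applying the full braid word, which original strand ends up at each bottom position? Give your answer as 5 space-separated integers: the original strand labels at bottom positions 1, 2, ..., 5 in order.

Answer: 2 4 3 1 5

Derivation:
Gen 1 (s1): strand 1 crosses over strand 2. Perm now: [2 1 3 4 5]
Gen 2 (s2^-1): strand 1 crosses under strand 3. Perm now: [2 3 1 4 5]
Gen 3 (s3^-1): strand 1 crosses under strand 4. Perm now: [2 3 4 1 5]
Gen 4 (s4^-1): strand 1 crosses under strand 5. Perm now: [2 3 4 5 1]
Gen 5 (s4): strand 5 crosses over strand 1. Perm now: [2 3 4 1 5]
Gen 6 (s3): strand 4 crosses over strand 1. Perm now: [2 3 1 4 5]
Gen 7 (s3): strand 1 crosses over strand 4. Perm now: [2 3 4 1 5]
Gen 8 (s2): strand 3 crosses over strand 4. Perm now: [2 4 3 1 5]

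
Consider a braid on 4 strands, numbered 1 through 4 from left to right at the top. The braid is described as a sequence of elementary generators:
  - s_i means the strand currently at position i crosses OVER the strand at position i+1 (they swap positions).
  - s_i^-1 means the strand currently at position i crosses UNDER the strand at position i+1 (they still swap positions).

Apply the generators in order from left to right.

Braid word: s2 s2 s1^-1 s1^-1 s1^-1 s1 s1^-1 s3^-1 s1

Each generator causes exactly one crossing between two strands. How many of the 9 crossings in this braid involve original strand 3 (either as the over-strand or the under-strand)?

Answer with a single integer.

Answer: 3

Derivation:
Gen 1: crossing 2x3. Involves strand 3? yes. Count so far: 1
Gen 2: crossing 3x2. Involves strand 3? yes. Count so far: 2
Gen 3: crossing 1x2. Involves strand 3? no. Count so far: 2
Gen 4: crossing 2x1. Involves strand 3? no. Count so far: 2
Gen 5: crossing 1x2. Involves strand 3? no. Count so far: 2
Gen 6: crossing 2x1. Involves strand 3? no. Count so far: 2
Gen 7: crossing 1x2. Involves strand 3? no. Count so far: 2
Gen 8: crossing 3x4. Involves strand 3? yes. Count so far: 3
Gen 9: crossing 2x1. Involves strand 3? no. Count so far: 3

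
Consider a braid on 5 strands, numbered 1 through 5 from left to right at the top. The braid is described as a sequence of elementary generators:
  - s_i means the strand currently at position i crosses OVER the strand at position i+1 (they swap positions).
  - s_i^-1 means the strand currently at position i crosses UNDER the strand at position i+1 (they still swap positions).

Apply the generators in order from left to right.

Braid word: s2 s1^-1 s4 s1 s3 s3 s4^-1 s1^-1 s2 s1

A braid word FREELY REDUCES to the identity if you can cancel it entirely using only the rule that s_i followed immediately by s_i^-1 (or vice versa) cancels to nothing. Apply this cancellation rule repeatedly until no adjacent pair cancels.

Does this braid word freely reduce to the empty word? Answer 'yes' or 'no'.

Answer: no

Derivation:
Gen 1 (s2): push. Stack: [s2]
Gen 2 (s1^-1): push. Stack: [s2 s1^-1]
Gen 3 (s4): push. Stack: [s2 s1^-1 s4]
Gen 4 (s1): push. Stack: [s2 s1^-1 s4 s1]
Gen 5 (s3): push. Stack: [s2 s1^-1 s4 s1 s3]
Gen 6 (s3): push. Stack: [s2 s1^-1 s4 s1 s3 s3]
Gen 7 (s4^-1): push. Stack: [s2 s1^-1 s4 s1 s3 s3 s4^-1]
Gen 8 (s1^-1): push. Stack: [s2 s1^-1 s4 s1 s3 s3 s4^-1 s1^-1]
Gen 9 (s2): push. Stack: [s2 s1^-1 s4 s1 s3 s3 s4^-1 s1^-1 s2]
Gen 10 (s1): push. Stack: [s2 s1^-1 s4 s1 s3 s3 s4^-1 s1^-1 s2 s1]
Reduced word: s2 s1^-1 s4 s1 s3 s3 s4^-1 s1^-1 s2 s1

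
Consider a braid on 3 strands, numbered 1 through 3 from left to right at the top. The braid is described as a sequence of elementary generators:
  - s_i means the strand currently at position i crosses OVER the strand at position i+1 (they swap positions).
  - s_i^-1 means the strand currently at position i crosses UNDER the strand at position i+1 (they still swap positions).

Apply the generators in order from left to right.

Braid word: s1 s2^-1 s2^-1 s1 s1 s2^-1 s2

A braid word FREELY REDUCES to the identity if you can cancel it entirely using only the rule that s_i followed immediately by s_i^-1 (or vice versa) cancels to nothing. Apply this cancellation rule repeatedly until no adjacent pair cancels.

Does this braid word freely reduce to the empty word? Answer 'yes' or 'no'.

Gen 1 (s1): push. Stack: [s1]
Gen 2 (s2^-1): push. Stack: [s1 s2^-1]
Gen 3 (s2^-1): push. Stack: [s1 s2^-1 s2^-1]
Gen 4 (s1): push. Stack: [s1 s2^-1 s2^-1 s1]
Gen 5 (s1): push. Stack: [s1 s2^-1 s2^-1 s1 s1]
Gen 6 (s2^-1): push. Stack: [s1 s2^-1 s2^-1 s1 s1 s2^-1]
Gen 7 (s2): cancels prior s2^-1. Stack: [s1 s2^-1 s2^-1 s1 s1]
Reduced word: s1 s2^-1 s2^-1 s1 s1

Answer: no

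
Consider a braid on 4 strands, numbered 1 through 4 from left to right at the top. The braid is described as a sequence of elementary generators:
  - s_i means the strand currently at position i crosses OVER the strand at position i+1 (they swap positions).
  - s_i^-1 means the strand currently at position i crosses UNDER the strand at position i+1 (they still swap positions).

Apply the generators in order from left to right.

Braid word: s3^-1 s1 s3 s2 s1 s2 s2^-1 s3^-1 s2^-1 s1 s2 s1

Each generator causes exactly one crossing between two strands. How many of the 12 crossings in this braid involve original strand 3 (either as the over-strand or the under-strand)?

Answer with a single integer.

Gen 1: crossing 3x4. Involves strand 3? yes. Count so far: 1
Gen 2: crossing 1x2. Involves strand 3? no. Count so far: 1
Gen 3: crossing 4x3. Involves strand 3? yes. Count so far: 2
Gen 4: crossing 1x3. Involves strand 3? yes. Count so far: 3
Gen 5: crossing 2x3. Involves strand 3? yes. Count so far: 4
Gen 6: crossing 2x1. Involves strand 3? no. Count so far: 4
Gen 7: crossing 1x2. Involves strand 3? no. Count so far: 4
Gen 8: crossing 1x4. Involves strand 3? no. Count so far: 4
Gen 9: crossing 2x4. Involves strand 3? no. Count so far: 4
Gen 10: crossing 3x4. Involves strand 3? yes. Count so far: 5
Gen 11: crossing 3x2. Involves strand 3? yes. Count so far: 6
Gen 12: crossing 4x2. Involves strand 3? no. Count so far: 6

Answer: 6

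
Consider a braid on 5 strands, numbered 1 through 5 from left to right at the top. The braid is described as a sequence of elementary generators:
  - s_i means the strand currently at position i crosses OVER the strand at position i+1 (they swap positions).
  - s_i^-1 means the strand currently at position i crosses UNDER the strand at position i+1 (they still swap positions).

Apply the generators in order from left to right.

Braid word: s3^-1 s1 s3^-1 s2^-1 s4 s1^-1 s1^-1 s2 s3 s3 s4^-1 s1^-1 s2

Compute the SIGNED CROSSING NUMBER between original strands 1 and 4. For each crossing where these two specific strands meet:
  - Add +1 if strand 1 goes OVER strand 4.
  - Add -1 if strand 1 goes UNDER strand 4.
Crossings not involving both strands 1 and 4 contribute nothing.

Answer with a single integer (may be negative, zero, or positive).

Answer: 0

Derivation:
Gen 1: crossing 3x4. Both 1&4? no. Sum: 0
Gen 2: crossing 1x2. Both 1&4? no. Sum: 0
Gen 3: crossing 4x3. Both 1&4? no. Sum: 0
Gen 4: crossing 1x3. Both 1&4? no. Sum: 0
Gen 5: crossing 4x5. Both 1&4? no. Sum: 0
Gen 6: crossing 2x3. Both 1&4? no. Sum: 0
Gen 7: crossing 3x2. Both 1&4? no. Sum: 0
Gen 8: crossing 3x1. Both 1&4? no. Sum: 0
Gen 9: crossing 3x5. Both 1&4? no. Sum: 0
Gen 10: crossing 5x3. Both 1&4? no. Sum: 0
Gen 11: crossing 5x4. Both 1&4? no. Sum: 0
Gen 12: crossing 2x1. Both 1&4? no. Sum: 0
Gen 13: crossing 2x3. Both 1&4? no. Sum: 0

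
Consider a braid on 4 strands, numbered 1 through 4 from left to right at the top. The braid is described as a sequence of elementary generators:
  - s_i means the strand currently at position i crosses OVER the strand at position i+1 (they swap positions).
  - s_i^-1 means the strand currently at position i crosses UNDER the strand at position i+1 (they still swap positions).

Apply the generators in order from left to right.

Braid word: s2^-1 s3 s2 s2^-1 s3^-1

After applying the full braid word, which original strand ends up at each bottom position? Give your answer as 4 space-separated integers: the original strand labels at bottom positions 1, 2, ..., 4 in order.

Gen 1 (s2^-1): strand 2 crosses under strand 3. Perm now: [1 3 2 4]
Gen 2 (s3): strand 2 crosses over strand 4. Perm now: [1 3 4 2]
Gen 3 (s2): strand 3 crosses over strand 4. Perm now: [1 4 3 2]
Gen 4 (s2^-1): strand 4 crosses under strand 3. Perm now: [1 3 4 2]
Gen 5 (s3^-1): strand 4 crosses under strand 2. Perm now: [1 3 2 4]

Answer: 1 3 2 4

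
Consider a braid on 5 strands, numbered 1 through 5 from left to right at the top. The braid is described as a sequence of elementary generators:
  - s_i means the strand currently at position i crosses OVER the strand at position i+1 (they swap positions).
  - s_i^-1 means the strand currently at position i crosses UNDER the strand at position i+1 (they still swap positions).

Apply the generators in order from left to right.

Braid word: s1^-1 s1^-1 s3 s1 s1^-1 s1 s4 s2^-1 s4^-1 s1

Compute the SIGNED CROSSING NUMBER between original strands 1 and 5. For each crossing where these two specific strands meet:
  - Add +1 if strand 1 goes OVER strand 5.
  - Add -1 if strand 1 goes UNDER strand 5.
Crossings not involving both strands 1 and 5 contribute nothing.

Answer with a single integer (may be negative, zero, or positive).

Answer: 0

Derivation:
Gen 1: crossing 1x2. Both 1&5? no. Sum: 0
Gen 2: crossing 2x1. Both 1&5? no. Sum: 0
Gen 3: crossing 3x4. Both 1&5? no. Sum: 0
Gen 4: crossing 1x2. Both 1&5? no. Sum: 0
Gen 5: crossing 2x1. Both 1&5? no. Sum: 0
Gen 6: crossing 1x2. Both 1&5? no. Sum: 0
Gen 7: crossing 3x5. Both 1&5? no. Sum: 0
Gen 8: crossing 1x4. Both 1&5? no. Sum: 0
Gen 9: crossing 5x3. Both 1&5? no. Sum: 0
Gen 10: crossing 2x4. Both 1&5? no. Sum: 0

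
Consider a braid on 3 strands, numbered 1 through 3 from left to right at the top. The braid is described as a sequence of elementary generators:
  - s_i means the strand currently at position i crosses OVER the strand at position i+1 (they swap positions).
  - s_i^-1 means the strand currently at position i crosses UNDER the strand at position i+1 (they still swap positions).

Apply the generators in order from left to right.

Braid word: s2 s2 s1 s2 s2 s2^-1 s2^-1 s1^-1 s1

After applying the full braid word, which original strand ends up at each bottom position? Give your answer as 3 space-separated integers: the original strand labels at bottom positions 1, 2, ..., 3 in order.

Gen 1 (s2): strand 2 crosses over strand 3. Perm now: [1 3 2]
Gen 2 (s2): strand 3 crosses over strand 2. Perm now: [1 2 3]
Gen 3 (s1): strand 1 crosses over strand 2. Perm now: [2 1 3]
Gen 4 (s2): strand 1 crosses over strand 3. Perm now: [2 3 1]
Gen 5 (s2): strand 3 crosses over strand 1. Perm now: [2 1 3]
Gen 6 (s2^-1): strand 1 crosses under strand 3. Perm now: [2 3 1]
Gen 7 (s2^-1): strand 3 crosses under strand 1. Perm now: [2 1 3]
Gen 8 (s1^-1): strand 2 crosses under strand 1. Perm now: [1 2 3]
Gen 9 (s1): strand 1 crosses over strand 2. Perm now: [2 1 3]

Answer: 2 1 3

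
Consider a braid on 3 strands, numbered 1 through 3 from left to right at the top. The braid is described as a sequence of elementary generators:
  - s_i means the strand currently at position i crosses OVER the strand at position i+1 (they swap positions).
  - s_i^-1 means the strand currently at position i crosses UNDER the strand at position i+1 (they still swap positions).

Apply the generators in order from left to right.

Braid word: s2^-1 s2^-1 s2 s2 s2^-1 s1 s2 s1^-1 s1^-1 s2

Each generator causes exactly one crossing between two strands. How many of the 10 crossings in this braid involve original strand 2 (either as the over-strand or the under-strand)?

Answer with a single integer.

Gen 1: crossing 2x3. Involves strand 2? yes. Count so far: 1
Gen 2: crossing 3x2. Involves strand 2? yes. Count so far: 2
Gen 3: crossing 2x3. Involves strand 2? yes. Count so far: 3
Gen 4: crossing 3x2. Involves strand 2? yes. Count so far: 4
Gen 5: crossing 2x3. Involves strand 2? yes. Count so far: 5
Gen 6: crossing 1x3. Involves strand 2? no. Count so far: 5
Gen 7: crossing 1x2. Involves strand 2? yes. Count so far: 6
Gen 8: crossing 3x2. Involves strand 2? yes. Count so far: 7
Gen 9: crossing 2x3. Involves strand 2? yes. Count so far: 8
Gen 10: crossing 2x1. Involves strand 2? yes. Count so far: 9

Answer: 9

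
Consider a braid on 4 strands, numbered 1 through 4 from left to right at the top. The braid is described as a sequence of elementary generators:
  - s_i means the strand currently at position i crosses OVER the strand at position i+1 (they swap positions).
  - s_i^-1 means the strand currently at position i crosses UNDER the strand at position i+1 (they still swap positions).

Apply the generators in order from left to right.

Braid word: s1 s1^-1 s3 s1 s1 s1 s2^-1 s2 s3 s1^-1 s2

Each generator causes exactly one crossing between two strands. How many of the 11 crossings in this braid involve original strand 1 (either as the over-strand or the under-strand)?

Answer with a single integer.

Answer: 8

Derivation:
Gen 1: crossing 1x2. Involves strand 1? yes. Count so far: 1
Gen 2: crossing 2x1. Involves strand 1? yes. Count so far: 2
Gen 3: crossing 3x4. Involves strand 1? no. Count so far: 2
Gen 4: crossing 1x2. Involves strand 1? yes. Count so far: 3
Gen 5: crossing 2x1. Involves strand 1? yes. Count so far: 4
Gen 6: crossing 1x2. Involves strand 1? yes. Count so far: 5
Gen 7: crossing 1x4. Involves strand 1? yes. Count so far: 6
Gen 8: crossing 4x1. Involves strand 1? yes. Count so far: 7
Gen 9: crossing 4x3. Involves strand 1? no. Count so far: 7
Gen 10: crossing 2x1. Involves strand 1? yes. Count so far: 8
Gen 11: crossing 2x3. Involves strand 1? no. Count so far: 8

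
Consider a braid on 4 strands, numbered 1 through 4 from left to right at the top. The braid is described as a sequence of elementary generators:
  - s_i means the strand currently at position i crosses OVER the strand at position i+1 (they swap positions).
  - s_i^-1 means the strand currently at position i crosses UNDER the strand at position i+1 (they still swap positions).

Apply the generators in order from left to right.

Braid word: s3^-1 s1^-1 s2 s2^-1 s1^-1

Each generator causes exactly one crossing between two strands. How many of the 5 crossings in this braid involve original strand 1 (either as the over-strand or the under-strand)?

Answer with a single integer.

Answer: 4

Derivation:
Gen 1: crossing 3x4. Involves strand 1? no. Count so far: 0
Gen 2: crossing 1x2. Involves strand 1? yes. Count so far: 1
Gen 3: crossing 1x4. Involves strand 1? yes. Count so far: 2
Gen 4: crossing 4x1. Involves strand 1? yes. Count so far: 3
Gen 5: crossing 2x1. Involves strand 1? yes. Count so far: 4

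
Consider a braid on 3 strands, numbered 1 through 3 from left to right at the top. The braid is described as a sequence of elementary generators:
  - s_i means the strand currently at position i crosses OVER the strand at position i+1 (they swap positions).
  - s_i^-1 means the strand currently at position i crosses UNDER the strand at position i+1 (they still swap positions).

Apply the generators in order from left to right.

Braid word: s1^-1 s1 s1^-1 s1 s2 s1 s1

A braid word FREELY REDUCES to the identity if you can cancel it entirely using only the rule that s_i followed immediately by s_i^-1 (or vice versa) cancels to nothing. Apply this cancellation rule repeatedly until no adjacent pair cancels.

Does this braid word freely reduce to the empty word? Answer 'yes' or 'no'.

Answer: no

Derivation:
Gen 1 (s1^-1): push. Stack: [s1^-1]
Gen 2 (s1): cancels prior s1^-1. Stack: []
Gen 3 (s1^-1): push. Stack: [s1^-1]
Gen 4 (s1): cancels prior s1^-1. Stack: []
Gen 5 (s2): push. Stack: [s2]
Gen 6 (s1): push. Stack: [s2 s1]
Gen 7 (s1): push. Stack: [s2 s1 s1]
Reduced word: s2 s1 s1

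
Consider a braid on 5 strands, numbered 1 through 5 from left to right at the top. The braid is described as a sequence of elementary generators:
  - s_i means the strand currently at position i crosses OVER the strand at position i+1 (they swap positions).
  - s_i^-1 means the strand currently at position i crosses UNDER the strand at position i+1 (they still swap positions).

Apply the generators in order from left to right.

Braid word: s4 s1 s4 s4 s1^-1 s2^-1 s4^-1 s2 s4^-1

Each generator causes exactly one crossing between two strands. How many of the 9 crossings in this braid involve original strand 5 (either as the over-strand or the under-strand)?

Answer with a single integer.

Gen 1: crossing 4x5. Involves strand 5? yes. Count so far: 1
Gen 2: crossing 1x2. Involves strand 5? no. Count so far: 1
Gen 3: crossing 5x4. Involves strand 5? yes. Count so far: 2
Gen 4: crossing 4x5. Involves strand 5? yes. Count so far: 3
Gen 5: crossing 2x1. Involves strand 5? no. Count so far: 3
Gen 6: crossing 2x3. Involves strand 5? no. Count so far: 3
Gen 7: crossing 5x4. Involves strand 5? yes. Count so far: 4
Gen 8: crossing 3x2. Involves strand 5? no. Count so far: 4
Gen 9: crossing 4x5. Involves strand 5? yes. Count so far: 5

Answer: 5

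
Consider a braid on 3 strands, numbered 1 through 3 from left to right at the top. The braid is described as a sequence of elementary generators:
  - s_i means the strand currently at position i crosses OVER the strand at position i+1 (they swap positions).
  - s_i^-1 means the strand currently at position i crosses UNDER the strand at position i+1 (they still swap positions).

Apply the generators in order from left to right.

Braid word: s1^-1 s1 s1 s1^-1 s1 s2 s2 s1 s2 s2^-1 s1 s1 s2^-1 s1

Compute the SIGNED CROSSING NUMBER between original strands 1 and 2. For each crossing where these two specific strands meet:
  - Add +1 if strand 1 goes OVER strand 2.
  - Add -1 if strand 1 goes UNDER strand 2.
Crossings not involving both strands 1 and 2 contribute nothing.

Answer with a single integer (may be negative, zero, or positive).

Gen 1: 1 under 2. Both 1&2? yes. Contrib: -1. Sum: -1
Gen 2: 2 over 1. Both 1&2? yes. Contrib: -1. Sum: -2
Gen 3: 1 over 2. Both 1&2? yes. Contrib: +1. Sum: -1
Gen 4: 2 under 1. Both 1&2? yes. Contrib: +1. Sum: 0
Gen 5: 1 over 2. Both 1&2? yes. Contrib: +1. Sum: 1
Gen 6: crossing 1x3. Both 1&2? no. Sum: 1
Gen 7: crossing 3x1. Both 1&2? no. Sum: 1
Gen 8: 2 over 1. Both 1&2? yes. Contrib: -1. Sum: 0
Gen 9: crossing 2x3. Both 1&2? no. Sum: 0
Gen 10: crossing 3x2. Both 1&2? no. Sum: 0
Gen 11: 1 over 2. Both 1&2? yes. Contrib: +1. Sum: 1
Gen 12: 2 over 1. Both 1&2? yes. Contrib: -1. Sum: 0
Gen 13: crossing 2x3. Both 1&2? no. Sum: 0
Gen 14: crossing 1x3. Both 1&2? no. Sum: 0

Answer: 0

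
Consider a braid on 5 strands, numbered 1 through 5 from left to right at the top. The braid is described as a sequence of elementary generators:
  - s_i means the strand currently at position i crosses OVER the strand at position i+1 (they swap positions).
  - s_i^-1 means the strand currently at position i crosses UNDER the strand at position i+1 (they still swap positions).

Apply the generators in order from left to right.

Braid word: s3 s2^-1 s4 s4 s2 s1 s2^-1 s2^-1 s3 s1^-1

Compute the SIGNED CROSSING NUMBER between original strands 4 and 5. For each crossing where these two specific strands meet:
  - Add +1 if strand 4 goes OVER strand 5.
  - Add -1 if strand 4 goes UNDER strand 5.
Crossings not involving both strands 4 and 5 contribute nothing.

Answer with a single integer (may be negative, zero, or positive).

Answer: 0

Derivation:
Gen 1: crossing 3x4. Both 4&5? no. Sum: 0
Gen 2: crossing 2x4. Both 4&5? no. Sum: 0
Gen 3: crossing 3x5. Both 4&5? no. Sum: 0
Gen 4: crossing 5x3. Both 4&5? no. Sum: 0
Gen 5: crossing 4x2. Both 4&5? no. Sum: 0
Gen 6: crossing 1x2. Both 4&5? no. Sum: 0
Gen 7: crossing 1x4. Both 4&5? no. Sum: 0
Gen 8: crossing 4x1. Both 4&5? no. Sum: 0
Gen 9: crossing 4x3. Both 4&5? no. Sum: 0
Gen 10: crossing 2x1. Both 4&5? no. Sum: 0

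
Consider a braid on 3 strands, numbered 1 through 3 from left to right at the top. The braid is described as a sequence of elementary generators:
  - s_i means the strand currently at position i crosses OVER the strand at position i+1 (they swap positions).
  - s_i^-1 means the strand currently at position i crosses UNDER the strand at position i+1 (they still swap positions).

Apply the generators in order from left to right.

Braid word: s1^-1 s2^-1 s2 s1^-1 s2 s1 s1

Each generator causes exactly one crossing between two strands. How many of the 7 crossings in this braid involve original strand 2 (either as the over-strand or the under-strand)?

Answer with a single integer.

Gen 1: crossing 1x2. Involves strand 2? yes. Count so far: 1
Gen 2: crossing 1x3. Involves strand 2? no. Count so far: 1
Gen 3: crossing 3x1. Involves strand 2? no. Count so far: 1
Gen 4: crossing 2x1. Involves strand 2? yes. Count so far: 2
Gen 5: crossing 2x3. Involves strand 2? yes. Count so far: 3
Gen 6: crossing 1x3. Involves strand 2? no. Count so far: 3
Gen 7: crossing 3x1. Involves strand 2? no. Count so far: 3

Answer: 3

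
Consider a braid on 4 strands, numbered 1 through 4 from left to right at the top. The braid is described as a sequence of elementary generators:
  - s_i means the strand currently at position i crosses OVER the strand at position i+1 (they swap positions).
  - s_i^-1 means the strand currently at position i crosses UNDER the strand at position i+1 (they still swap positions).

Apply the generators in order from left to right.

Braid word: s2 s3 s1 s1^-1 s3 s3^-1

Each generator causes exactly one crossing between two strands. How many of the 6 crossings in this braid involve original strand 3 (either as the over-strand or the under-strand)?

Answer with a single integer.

Answer: 3

Derivation:
Gen 1: crossing 2x3. Involves strand 3? yes. Count so far: 1
Gen 2: crossing 2x4. Involves strand 3? no. Count so far: 1
Gen 3: crossing 1x3. Involves strand 3? yes. Count so far: 2
Gen 4: crossing 3x1. Involves strand 3? yes. Count so far: 3
Gen 5: crossing 4x2. Involves strand 3? no. Count so far: 3
Gen 6: crossing 2x4. Involves strand 3? no. Count so far: 3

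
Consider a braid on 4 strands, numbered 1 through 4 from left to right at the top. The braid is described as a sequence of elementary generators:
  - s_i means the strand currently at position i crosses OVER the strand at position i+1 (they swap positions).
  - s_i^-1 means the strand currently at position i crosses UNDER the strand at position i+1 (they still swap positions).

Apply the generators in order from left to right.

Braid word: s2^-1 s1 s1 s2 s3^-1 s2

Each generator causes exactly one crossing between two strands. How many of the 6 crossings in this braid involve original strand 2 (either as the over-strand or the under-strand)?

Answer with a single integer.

Answer: 3

Derivation:
Gen 1: crossing 2x3. Involves strand 2? yes. Count so far: 1
Gen 2: crossing 1x3. Involves strand 2? no. Count so far: 1
Gen 3: crossing 3x1. Involves strand 2? no. Count so far: 1
Gen 4: crossing 3x2. Involves strand 2? yes. Count so far: 2
Gen 5: crossing 3x4. Involves strand 2? no. Count so far: 2
Gen 6: crossing 2x4. Involves strand 2? yes. Count so far: 3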